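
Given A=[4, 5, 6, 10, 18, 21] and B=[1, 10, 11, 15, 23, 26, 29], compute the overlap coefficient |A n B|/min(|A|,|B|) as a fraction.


A intersect B = [10]
|A intersect B| = 1
min(|A|, |B|) = min(6, 7) = 6
Overlap = 1 / 6 = 1/6

1/6


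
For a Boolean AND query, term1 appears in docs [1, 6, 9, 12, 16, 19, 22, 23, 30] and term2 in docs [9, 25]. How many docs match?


Boolean AND: find intersection of posting lists
term1 docs: [1, 6, 9, 12, 16, 19, 22, 23, 30]
term2 docs: [9, 25]
Intersection: [9]
|intersection| = 1

1


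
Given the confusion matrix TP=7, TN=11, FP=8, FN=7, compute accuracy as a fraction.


Accuracy = (TP + TN) / (TP + TN + FP + FN)
TP + TN = 7 + 11 = 18
Total = 7 + 11 + 8 + 7 = 33
Accuracy = 18 / 33 = 6/11

6/11


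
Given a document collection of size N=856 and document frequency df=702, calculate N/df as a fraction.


IDF ratio = N / df
= 856 / 702
= 428/351

428/351


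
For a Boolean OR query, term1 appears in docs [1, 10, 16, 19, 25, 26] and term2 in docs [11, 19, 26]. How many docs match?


Boolean OR: find union of posting lists
term1 docs: [1, 10, 16, 19, 25, 26]
term2 docs: [11, 19, 26]
Union: [1, 10, 11, 16, 19, 25, 26]
|union| = 7

7


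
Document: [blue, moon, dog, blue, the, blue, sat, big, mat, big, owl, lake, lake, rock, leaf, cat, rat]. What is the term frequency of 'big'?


Document has 17 words
Scanning for 'big':
Found at positions: [7, 9]
Count = 2

2


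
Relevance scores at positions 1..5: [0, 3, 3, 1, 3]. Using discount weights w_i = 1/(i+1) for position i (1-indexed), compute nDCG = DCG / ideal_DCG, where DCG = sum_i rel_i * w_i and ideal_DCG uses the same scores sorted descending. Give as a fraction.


Position discount weights w_i = 1/(i+1) for i=1..5:
Weights = [1/2, 1/3, 1/4, 1/5, 1/6]
Actual relevance: [0, 3, 3, 1, 3]
DCG = 0/2 + 3/3 + 3/4 + 1/5 + 3/6 = 49/20
Ideal relevance (sorted desc): [3, 3, 3, 1, 0]
Ideal DCG = 3/2 + 3/3 + 3/4 + 1/5 + 0/6 = 69/20
nDCG = DCG / ideal_DCG = 49/20 / 69/20 = 49/69

49/69


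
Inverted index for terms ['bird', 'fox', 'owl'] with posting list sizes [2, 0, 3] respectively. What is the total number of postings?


Summing posting list sizes:
'bird': 2 postings
'fox': 0 postings
'owl': 3 postings
Total = 2 + 0 + 3 = 5

5


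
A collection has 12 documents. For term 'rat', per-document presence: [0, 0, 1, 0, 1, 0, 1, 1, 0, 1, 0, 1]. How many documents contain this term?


Checking each document for 'rat':
Doc 1: absent
Doc 2: absent
Doc 3: present
Doc 4: absent
Doc 5: present
Doc 6: absent
Doc 7: present
Doc 8: present
Doc 9: absent
Doc 10: present
Doc 11: absent
Doc 12: present
df = sum of presences = 0 + 0 + 1 + 0 + 1 + 0 + 1 + 1 + 0 + 1 + 0 + 1 = 6

6


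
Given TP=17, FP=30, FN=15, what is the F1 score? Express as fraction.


F1 = 2 * P * R / (P + R)
P = TP/(TP+FP) = 17/47 = 17/47
R = TP/(TP+FN) = 17/32 = 17/32
2 * P * R = 2 * 17/47 * 17/32 = 289/752
P + R = 17/47 + 17/32 = 1343/1504
F1 = 289/752 / 1343/1504 = 34/79

34/79


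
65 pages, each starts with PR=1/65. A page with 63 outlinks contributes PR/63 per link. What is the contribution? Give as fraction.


Initial PR = 1/65 = 1/65
Outlinks = 63
Contribution per link = PR / outlinks
= 1/65 / 63
= 1/4095

1/4095


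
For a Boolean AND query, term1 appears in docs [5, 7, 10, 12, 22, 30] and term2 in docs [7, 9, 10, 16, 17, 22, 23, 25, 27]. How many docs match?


Boolean AND: find intersection of posting lists
term1 docs: [5, 7, 10, 12, 22, 30]
term2 docs: [7, 9, 10, 16, 17, 22, 23, 25, 27]
Intersection: [7, 10, 22]
|intersection| = 3

3


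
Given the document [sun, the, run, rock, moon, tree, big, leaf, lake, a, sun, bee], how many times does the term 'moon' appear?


Document has 12 words
Scanning for 'moon':
Found at positions: [4]
Count = 1

1


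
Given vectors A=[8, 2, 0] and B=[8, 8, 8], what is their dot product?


Dot product = sum of element-wise products
A[0]*B[0] = 8*8 = 64
A[1]*B[1] = 2*8 = 16
A[2]*B[2] = 0*8 = 0
Sum = 64 + 16 + 0 = 80

80


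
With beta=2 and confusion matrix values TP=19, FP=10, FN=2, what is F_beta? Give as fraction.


P = TP/(TP+FP) = 19/29 = 19/29
R = TP/(TP+FN) = 19/21 = 19/21
beta^2 = 2^2 = 4
(1 + beta^2) = 5
Numerator = (1+beta^2)*P*R = 1805/609
Denominator = beta^2*P + R = 76/29 + 19/21 = 2147/609
F_beta = 95/113

95/113


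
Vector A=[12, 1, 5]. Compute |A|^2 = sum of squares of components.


|A|^2 = sum of squared components
A[0]^2 = 12^2 = 144
A[1]^2 = 1^2 = 1
A[2]^2 = 5^2 = 25
Sum = 144 + 1 + 25 = 170

170


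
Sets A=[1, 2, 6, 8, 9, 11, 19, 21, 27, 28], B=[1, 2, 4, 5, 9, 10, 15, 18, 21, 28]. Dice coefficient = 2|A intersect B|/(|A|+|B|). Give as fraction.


A intersect B = [1, 2, 9, 21, 28]
|A intersect B| = 5
|A| = 10, |B| = 10
Dice = 2*5 / (10+10)
= 10 / 20 = 1/2

1/2


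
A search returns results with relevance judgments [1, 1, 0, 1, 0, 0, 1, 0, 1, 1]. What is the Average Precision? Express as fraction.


Computing P@k for each relevant position:
Position 1: relevant, P@1 = 1/1 = 1
Position 2: relevant, P@2 = 2/2 = 1
Position 3: not relevant
Position 4: relevant, P@4 = 3/4 = 3/4
Position 5: not relevant
Position 6: not relevant
Position 7: relevant, P@7 = 4/7 = 4/7
Position 8: not relevant
Position 9: relevant, P@9 = 5/9 = 5/9
Position 10: relevant, P@10 = 6/10 = 3/5
Sum of P@k = 1 + 1 + 3/4 + 4/7 + 5/9 + 3/5 = 5641/1260
AP = 5641/1260 / 6 = 5641/7560

5641/7560


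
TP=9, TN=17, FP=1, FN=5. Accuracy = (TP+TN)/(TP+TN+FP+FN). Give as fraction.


Accuracy = (TP + TN) / (TP + TN + FP + FN)
TP + TN = 9 + 17 = 26
Total = 9 + 17 + 1 + 5 = 32
Accuracy = 26 / 32 = 13/16

13/16


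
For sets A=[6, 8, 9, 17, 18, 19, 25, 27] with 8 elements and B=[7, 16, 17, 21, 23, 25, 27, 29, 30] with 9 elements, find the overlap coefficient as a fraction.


A intersect B = [17, 25, 27]
|A intersect B| = 3
min(|A|, |B|) = min(8, 9) = 8
Overlap = 3 / 8 = 3/8

3/8


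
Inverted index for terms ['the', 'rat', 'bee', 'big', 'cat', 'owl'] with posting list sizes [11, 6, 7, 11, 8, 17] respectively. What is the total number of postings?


Summing posting list sizes:
'the': 11 postings
'rat': 6 postings
'bee': 7 postings
'big': 11 postings
'cat': 8 postings
'owl': 17 postings
Total = 11 + 6 + 7 + 11 + 8 + 17 = 60

60


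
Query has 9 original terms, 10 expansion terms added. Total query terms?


Original terms: 9
Expansion terms: 10
Total = 9 + 10 = 19

19


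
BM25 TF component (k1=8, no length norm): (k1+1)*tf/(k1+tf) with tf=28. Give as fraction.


BM25 TF component = (k1+1)*tf / (k1+tf)
k1 = 8, tf = 28
Numerator = (8+1)*28 = 252
Denominator = 8 + 28 = 36
= 252/36 = 7

7


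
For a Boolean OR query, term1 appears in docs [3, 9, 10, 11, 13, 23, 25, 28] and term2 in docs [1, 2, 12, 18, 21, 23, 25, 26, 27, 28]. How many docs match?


Boolean OR: find union of posting lists
term1 docs: [3, 9, 10, 11, 13, 23, 25, 28]
term2 docs: [1, 2, 12, 18, 21, 23, 25, 26, 27, 28]
Union: [1, 2, 3, 9, 10, 11, 12, 13, 18, 21, 23, 25, 26, 27, 28]
|union| = 15

15


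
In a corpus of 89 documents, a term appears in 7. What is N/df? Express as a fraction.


IDF ratio = N / df
= 89 / 7
= 89/7

89/7


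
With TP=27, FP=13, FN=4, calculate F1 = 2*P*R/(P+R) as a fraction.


F1 = 2 * P * R / (P + R)
P = TP/(TP+FP) = 27/40 = 27/40
R = TP/(TP+FN) = 27/31 = 27/31
2 * P * R = 2 * 27/40 * 27/31 = 729/620
P + R = 27/40 + 27/31 = 1917/1240
F1 = 729/620 / 1917/1240 = 54/71

54/71


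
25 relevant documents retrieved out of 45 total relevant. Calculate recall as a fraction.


Recall = retrieved_relevant / total_relevant
= 25 / 45
= 25 / (25 + 20)
= 5/9

5/9


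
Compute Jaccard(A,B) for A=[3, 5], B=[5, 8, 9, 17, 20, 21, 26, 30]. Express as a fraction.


A intersect B = [5]
|A intersect B| = 1
A union B = [3, 5, 8, 9, 17, 20, 21, 26, 30]
|A union B| = 9
Jaccard = 1/9 = 1/9

1/9


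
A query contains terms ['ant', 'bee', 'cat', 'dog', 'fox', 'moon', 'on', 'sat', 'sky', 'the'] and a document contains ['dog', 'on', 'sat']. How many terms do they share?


Query terms: ['ant', 'bee', 'cat', 'dog', 'fox', 'moon', 'on', 'sat', 'sky', 'the']
Document terms: ['dog', 'on', 'sat']
Common terms: ['dog', 'on', 'sat']
Overlap count = 3

3


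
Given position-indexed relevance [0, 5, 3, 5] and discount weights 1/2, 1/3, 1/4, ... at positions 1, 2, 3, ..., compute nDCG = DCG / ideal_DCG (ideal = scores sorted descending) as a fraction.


Position discount weights w_i = 1/(i+1) for i=1..4:
Weights = [1/2, 1/3, 1/4, 1/5]
Actual relevance: [0, 5, 3, 5]
DCG = 0/2 + 5/3 + 3/4 + 5/5 = 41/12
Ideal relevance (sorted desc): [5, 5, 3, 0]
Ideal DCG = 5/2 + 5/3 + 3/4 + 0/5 = 59/12
nDCG = DCG / ideal_DCG = 41/12 / 59/12 = 41/59

41/59


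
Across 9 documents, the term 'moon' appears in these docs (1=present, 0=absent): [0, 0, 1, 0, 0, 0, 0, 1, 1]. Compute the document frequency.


Checking each document for 'moon':
Doc 1: absent
Doc 2: absent
Doc 3: present
Doc 4: absent
Doc 5: absent
Doc 6: absent
Doc 7: absent
Doc 8: present
Doc 9: present
df = sum of presences = 0 + 0 + 1 + 0 + 0 + 0 + 0 + 1 + 1 = 3

3


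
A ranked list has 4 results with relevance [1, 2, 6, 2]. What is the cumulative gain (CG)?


Cumulative Gain = sum of relevance scores
Position 1: rel=1, running sum=1
Position 2: rel=2, running sum=3
Position 3: rel=6, running sum=9
Position 4: rel=2, running sum=11
CG = 11

11


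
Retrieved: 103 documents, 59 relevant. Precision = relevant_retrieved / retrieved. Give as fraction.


Precision = relevant_retrieved / total_retrieved
= 59 / 103
= 59 / (59 + 44)
= 59/103

59/103


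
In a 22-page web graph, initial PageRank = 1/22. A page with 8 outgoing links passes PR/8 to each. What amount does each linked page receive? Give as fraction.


Initial PR = 1/22 = 1/22
Outlinks = 8
Contribution per link = PR / outlinks
= 1/22 / 8
= 1/176

1/176


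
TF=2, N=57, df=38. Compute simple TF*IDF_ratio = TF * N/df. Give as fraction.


TF * (N/df)
= 2 * (57/38)
= 2 * 3/2
= 3

3


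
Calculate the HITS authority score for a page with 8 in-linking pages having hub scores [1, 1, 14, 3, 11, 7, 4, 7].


Authority = sum of hub scores of in-linkers
In-link 1: hub score = 1
In-link 2: hub score = 1
In-link 3: hub score = 14
In-link 4: hub score = 3
In-link 5: hub score = 11
In-link 6: hub score = 7
In-link 7: hub score = 4
In-link 8: hub score = 7
Authority = 1 + 1 + 14 + 3 + 11 + 7 + 4 + 7 = 48

48


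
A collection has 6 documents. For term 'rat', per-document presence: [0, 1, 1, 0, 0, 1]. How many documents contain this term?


Checking each document for 'rat':
Doc 1: absent
Doc 2: present
Doc 3: present
Doc 4: absent
Doc 5: absent
Doc 6: present
df = sum of presences = 0 + 1 + 1 + 0 + 0 + 1 = 3

3


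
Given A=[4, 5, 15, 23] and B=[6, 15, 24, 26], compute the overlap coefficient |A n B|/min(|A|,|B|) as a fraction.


A intersect B = [15]
|A intersect B| = 1
min(|A|, |B|) = min(4, 4) = 4
Overlap = 1 / 4 = 1/4

1/4


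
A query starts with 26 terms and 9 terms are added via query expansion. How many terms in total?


Original terms: 26
Expansion terms: 9
Total = 26 + 9 = 35

35


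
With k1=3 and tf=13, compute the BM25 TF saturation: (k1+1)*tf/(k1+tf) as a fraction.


BM25 TF component = (k1+1)*tf / (k1+tf)
k1 = 3, tf = 13
Numerator = (3+1)*13 = 52
Denominator = 3 + 13 = 16
= 52/16 = 13/4

13/4


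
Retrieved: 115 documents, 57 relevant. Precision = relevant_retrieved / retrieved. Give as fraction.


Precision = relevant_retrieved / total_retrieved
= 57 / 115
= 57 / (57 + 58)
= 57/115

57/115


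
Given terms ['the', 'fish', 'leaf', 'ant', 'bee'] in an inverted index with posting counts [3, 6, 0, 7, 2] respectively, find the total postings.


Summing posting list sizes:
'the': 3 postings
'fish': 6 postings
'leaf': 0 postings
'ant': 7 postings
'bee': 2 postings
Total = 3 + 6 + 0 + 7 + 2 = 18

18


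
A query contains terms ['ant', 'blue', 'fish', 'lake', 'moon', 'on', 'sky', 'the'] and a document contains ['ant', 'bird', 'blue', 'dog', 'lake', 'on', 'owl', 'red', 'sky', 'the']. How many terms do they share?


Query terms: ['ant', 'blue', 'fish', 'lake', 'moon', 'on', 'sky', 'the']
Document terms: ['ant', 'bird', 'blue', 'dog', 'lake', 'on', 'owl', 'red', 'sky', 'the']
Common terms: ['ant', 'blue', 'lake', 'on', 'sky', 'the']
Overlap count = 6

6


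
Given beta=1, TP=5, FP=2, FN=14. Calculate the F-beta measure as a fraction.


P = TP/(TP+FP) = 5/7 = 5/7
R = TP/(TP+FN) = 5/19 = 5/19
beta^2 = 1^2 = 1
(1 + beta^2) = 2
Numerator = (1+beta^2)*P*R = 50/133
Denominator = beta^2*P + R = 5/7 + 5/19 = 130/133
F_beta = 5/13

5/13


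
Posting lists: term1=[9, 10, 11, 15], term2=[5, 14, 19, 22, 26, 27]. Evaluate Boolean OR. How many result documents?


Boolean OR: find union of posting lists
term1 docs: [9, 10, 11, 15]
term2 docs: [5, 14, 19, 22, 26, 27]
Union: [5, 9, 10, 11, 14, 15, 19, 22, 26, 27]
|union| = 10

10


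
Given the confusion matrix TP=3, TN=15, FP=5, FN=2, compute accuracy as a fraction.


Accuracy = (TP + TN) / (TP + TN + FP + FN)
TP + TN = 3 + 15 = 18
Total = 3 + 15 + 5 + 2 = 25
Accuracy = 18 / 25 = 18/25

18/25


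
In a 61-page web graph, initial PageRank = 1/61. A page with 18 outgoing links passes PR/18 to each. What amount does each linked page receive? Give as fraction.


Initial PR = 1/61 = 1/61
Outlinks = 18
Contribution per link = PR / outlinks
= 1/61 / 18
= 1/1098

1/1098


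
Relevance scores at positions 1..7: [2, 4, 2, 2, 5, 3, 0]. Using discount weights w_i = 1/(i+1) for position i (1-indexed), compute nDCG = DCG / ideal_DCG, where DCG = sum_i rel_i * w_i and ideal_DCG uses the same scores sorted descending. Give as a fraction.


Position discount weights w_i = 1/(i+1) for i=1..7:
Weights = [1/2, 1/3, 1/4, 1/5, 1/6, 1/7, 1/8]
Actual relevance: [2, 4, 2, 2, 5, 3, 0]
DCG = 2/2 + 4/3 + 2/4 + 2/5 + 5/6 + 3/7 + 0/8 = 472/105
Ideal relevance (sorted desc): [5, 4, 3, 2, 2, 2, 0]
Ideal DCG = 5/2 + 4/3 + 3/4 + 2/5 + 2/6 + 2/7 + 0/8 = 2353/420
nDCG = DCG / ideal_DCG = 472/105 / 2353/420 = 1888/2353

1888/2353


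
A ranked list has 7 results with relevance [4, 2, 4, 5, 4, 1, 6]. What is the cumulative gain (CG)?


Cumulative Gain = sum of relevance scores
Position 1: rel=4, running sum=4
Position 2: rel=2, running sum=6
Position 3: rel=4, running sum=10
Position 4: rel=5, running sum=15
Position 5: rel=4, running sum=19
Position 6: rel=1, running sum=20
Position 7: rel=6, running sum=26
CG = 26

26


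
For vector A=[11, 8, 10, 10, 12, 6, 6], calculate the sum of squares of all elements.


|A|^2 = sum of squared components
A[0]^2 = 11^2 = 121
A[1]^2 = 8^2 = 64
A[2]^2 = 10^2 = 100
A[3]^2 = 10^2 = 100
A[4]^2 = 12^2 = 144
A[5]^2 = 6^2 = 36
A[6]^2 = 6^2 = 36
Sum = 121 + 64 + 100 + 100 + 144 + 36 + 36 = 601

601


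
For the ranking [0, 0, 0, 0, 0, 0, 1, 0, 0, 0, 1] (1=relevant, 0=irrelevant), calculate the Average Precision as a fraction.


Computing P@k for each relevant position:
Position 1: not relevant
Position 2: not relevant
Position 3: not relevant
Position 4: not relevant
Position 5: not relevant
Position 6: not relevant
Position 7: relevant, P@7 = 1/7 = 1/7
Position 8: not relevant
Position 9: not relevant
Position 10: not relevant
Position 11: relevant, P@11 = 2/11 = 2/11
Sum of P@k = 1/7 + 2/11 = 25/77
AP = 25/77 / 2 = 25/154

25/154


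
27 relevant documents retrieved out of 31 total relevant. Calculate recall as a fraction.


Recall = retrieved_relevant / total_relevant
= 27 / 31
= 27 / (27 + 4)
= 27/31

27/31


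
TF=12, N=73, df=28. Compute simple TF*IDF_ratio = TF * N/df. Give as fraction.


TF * (N/df)
= 12 * (73/28)
= 12 * 73/28
= 219/7

219/7


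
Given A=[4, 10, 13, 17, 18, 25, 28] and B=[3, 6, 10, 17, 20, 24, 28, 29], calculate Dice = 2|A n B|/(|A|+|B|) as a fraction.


A intersect B = [10, 17, 28]
|A intersect B| = 3
|A| = 7, |B| = 8
Dice = 2*3 / (7+8)
= 6 / 15 = 2/5

2/5


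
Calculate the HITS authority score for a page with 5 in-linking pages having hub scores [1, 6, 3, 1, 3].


Authority = sum of hub scores of in-linkers
In-link 1: hub score = 1
In-link 2: hub score = 6
In-link 3: hub score = 3
In-link 4: hub score = 1
In-link 5: hub score = 3
Authority = 1 + 6 + 3 + 1 + 3 = 14

14


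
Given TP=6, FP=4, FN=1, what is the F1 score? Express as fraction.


F1 = 2 * P * R / (P + R)
P = TP/(TP+FP) = 6/10 = 3/5
R = TP/(TP+FN) = 6/7 = 6/7
2 * P * R = 2 * 3/5 * 6/7 = 36/35
P + R = 3/5 + 6/7 = 51/35
F1 = 36/35 / 51/35 = 12/17

12/17


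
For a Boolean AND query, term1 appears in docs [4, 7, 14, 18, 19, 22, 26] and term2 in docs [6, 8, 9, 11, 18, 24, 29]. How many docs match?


Boolean AND: find intersection of posting lists
term1 docs: [4, 7, 14, 18, 19, 22, 26]
term2 docs: [6, 8, 9, 11, 18, 24, 29]
Intersection: [18]
|intersection| = 1

1


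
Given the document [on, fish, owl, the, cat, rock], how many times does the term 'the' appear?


Document has 6 words
Scanning for 'the':
Found at positions: [3]
Count = 1

1


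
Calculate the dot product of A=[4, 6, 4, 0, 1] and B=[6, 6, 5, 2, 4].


Dot product = sum of element-wise products
A[0]*B[0] = 4*6 = 24
A[1]*B[1] = 6*6 = 36
A[2]*B[2] = 4*5 = 20
A[3]*B[3] = 0*2 = 0
A[4]*B[4] = 1*4 = 4
Sum = 24 + 36 + 20 + 0 + 4 = 84

84


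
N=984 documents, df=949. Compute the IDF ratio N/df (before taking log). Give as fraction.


IDF ratio = N / df
= 984 / 949
= 984/949

984/949


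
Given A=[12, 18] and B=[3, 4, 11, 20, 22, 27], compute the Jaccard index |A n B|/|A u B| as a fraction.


A intersect B = []
|A intersect B| = 0
A union B = [3, 4, 11, 12, 18, 20, 22, 27]
|A union B| = 8
Jaccard = 0/8 = 0

0


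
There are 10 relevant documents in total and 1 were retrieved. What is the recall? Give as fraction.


Recall = retrieved_relevant / total_relevant
= 1 / 10
= 1 / (1 + 9)
= 1/10

1/10


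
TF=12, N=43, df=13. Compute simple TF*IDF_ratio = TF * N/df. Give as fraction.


TF * (N/df)
= 12 * (43/13)
= 12 * 43/13
= 516/13

516/13


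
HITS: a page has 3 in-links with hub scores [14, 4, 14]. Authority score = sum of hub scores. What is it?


Authority = sum of hub scores of in-linkers
In-link 1: hub score = 14
In-link 2: hub score = 4
In-link 3: hub score = 14
Authority = 14 + 4 + 14 = 32

32


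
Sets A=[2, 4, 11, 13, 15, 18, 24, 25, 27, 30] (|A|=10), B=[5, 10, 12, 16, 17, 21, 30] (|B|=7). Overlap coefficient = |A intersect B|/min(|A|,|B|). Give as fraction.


A intersect B = [30]
|A intersect B| = 1
min(|A|, |B|) = min(10, 7) = 7
Overlap = 1 / 7 = 1/7

1/7


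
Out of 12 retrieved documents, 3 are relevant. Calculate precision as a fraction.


Precision = relevant_retrieved / total_retrieved
= 3 / 12
= 3 / (3 + 9)
= 1/4

1/4


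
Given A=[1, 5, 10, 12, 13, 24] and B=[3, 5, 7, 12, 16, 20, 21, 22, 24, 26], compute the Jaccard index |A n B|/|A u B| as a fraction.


A intersect B = [5, 12, 24]
|A intersect B| = 3
A union B = [1, 3, 5, 7, 10, 12, 13, 16, 20, 21, 22, 24, 26]
|A union B| = 13
Jaccard = 3/13 = 3/13

3/13


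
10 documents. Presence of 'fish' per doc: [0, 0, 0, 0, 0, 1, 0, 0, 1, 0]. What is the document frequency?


Checking each document for 'fish':
Doc 1: absent
Doc 2: absent
Doc 3: absent
Doc 4: absent
Doc 5: absent
Doc 6: present
Doc 7: absent
Doc 8: absent
Doc 9: present
Doc 10: absent
df = sum of presences = 0 + 0 + 0 + 0 + 0 + 1 + 0 + 0 + 1 + 0 = 2

2


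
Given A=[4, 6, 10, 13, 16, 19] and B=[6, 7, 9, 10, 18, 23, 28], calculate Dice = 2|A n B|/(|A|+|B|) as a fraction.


A intersect B = [6, 10]
|A intersect B| = 2
|A| = 6, |B| = 7
Dice = 2*2 / (6+7)
= 4 / 13 = 4/13

4/13


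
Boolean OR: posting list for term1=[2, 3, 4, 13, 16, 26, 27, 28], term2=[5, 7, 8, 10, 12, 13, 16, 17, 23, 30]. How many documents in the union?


Boolean OR: find union of posting lists
term1 docs: [2, 3, 4, 13, 16, 26, 27, 28]
term2 docs: [5, 7, 8, 10, 12, 13, 16, 17, 23, 30]
Union: [2, 3, 4, 5, 7, 8, 10, 12, 13, 16, 17, 23, 26, 27, 28, 30]
|union| = 16

16


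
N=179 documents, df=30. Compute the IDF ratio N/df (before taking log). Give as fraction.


IDF ratio = N / df
= 179 / 30
= 179/30

179/30


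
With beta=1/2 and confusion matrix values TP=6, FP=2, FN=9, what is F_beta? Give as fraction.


P = TP/(TP+FP) = 6/8 = 3/4
R = TP/(TP+FN) = 6/15 = 2/5
beta^2 = 1/2^2 = 1/4
(1 + beta^2) = 5/4
Numerator = (1+beta^2)*P*R = 3/8
Denominator = beta^2*P + R = 3/16 + 2/5 = 47/80
F_beta = 30/47

30/47


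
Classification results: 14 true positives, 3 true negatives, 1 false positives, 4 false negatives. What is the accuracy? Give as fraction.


Accuracy = (TP + TN) / (TP + TN + FP + FN)
TP + TN = 14 + 3 = 17
Total = 14 + 3 + 1 + 4 = 22
Accuracy = 17 / 22 = 17/22

17/22


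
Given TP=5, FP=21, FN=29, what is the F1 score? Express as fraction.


F1 = 2 * P * R / (P + R)
P = TP/(TP+FP) = 5/26 = 5/26
R = TP/(TP+FN) = 5/34 = 5/34
2 * P * R = 2 * 5/26 * 5/34 = 25/442
P + R = 5/26 + 5/34 = 75/221
F1 = 25/442 / 75/221 = 1/6

1/6


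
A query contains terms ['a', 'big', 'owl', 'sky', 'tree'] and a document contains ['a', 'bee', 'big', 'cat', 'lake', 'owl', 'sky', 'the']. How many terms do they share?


Query terms: ['a', 'big', 'owl', 'sky', 'tree']
Document terms: ['a', 'bee', 'big', 'cat', 'lake', 'owl', 'sky', 'the']
Common terms: ['a', 'big', 'owl', 'sky']
Overlap count = 4

4


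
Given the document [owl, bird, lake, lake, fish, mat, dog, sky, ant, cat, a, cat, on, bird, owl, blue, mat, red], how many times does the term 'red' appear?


Document has 18 words
Scanning for 'red':
Found at positions: [17]
Count = 1

1


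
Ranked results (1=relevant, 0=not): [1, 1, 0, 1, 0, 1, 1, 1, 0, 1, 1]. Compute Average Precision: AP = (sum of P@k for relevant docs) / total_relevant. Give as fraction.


Computing P@k for each relevant position:
Position 1: relevant, P@1 = 1/1 = 1
Position 2: relevant, P@2 = 2/2 = 1
Position 3: not relevant
Position 4: relevant, P@4 = 3/4 = 3/4
Position 5: not relevant
Position 6: relevant, P@6 = 4/6 = 2/3
Position 7: relevant, P@7 = 5/7 = 5/7
Position 8: relevant, P@8 = 6/8 = 3/4
Position 9: not relevant
Position 10: relevant, P@10 = 7/10 = 7/10
Position 11: relevant, P@11 = 8/11 = 8/11
Sum of P@k = 1 + 1 + 3/4 + 2/3 + 5/7 + 3/4 + 7/10 + 8/11 = 7286/1155
AP = 7286/1155 / 8 = 3643/4620

3643/4620


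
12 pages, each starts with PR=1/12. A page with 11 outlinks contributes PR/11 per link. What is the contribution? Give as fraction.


Initial PR = 1/12 = 1/12
Outlinks = 11
Contribution per link = PR / outlinks
= 1/12 / 11
= 1/132

1/132


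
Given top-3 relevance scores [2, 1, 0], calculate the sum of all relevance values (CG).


Cumulative Gain = sum of relevance scores
Position 1: rel=2, running sum=2
Position 2: rel=1, running sum=3
Position 3: rel=0, running sum=3
CG = 3

3


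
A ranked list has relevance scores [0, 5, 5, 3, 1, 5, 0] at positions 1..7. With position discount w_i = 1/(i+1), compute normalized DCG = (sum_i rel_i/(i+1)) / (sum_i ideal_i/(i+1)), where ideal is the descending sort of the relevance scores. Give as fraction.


Position discount weights w_i = 1/(i+1) for i=1..7:
Weights = [1/2, 1/3, 1/4, 1/5, 1/6, 1/7, 1/8]
Actual relevance: [0, 5, 5, 3, 1, 5, 0]
DCG = 0/2 + 5/3 + 5/4 + 3/5 + 1/6 + 5/7 + 0/8 = 1847/420
Ideal relevance (sorted desc): [5, 5, 5, 3, 1, 0, 0]
Ideal DCG = 5/2 + 5/3 + 5/4 + 3/5 + 1/6 + 0/7 + 0/8 = 371/60
nDCG = DCG / ideal_DCG = 1847/420 / 371/60 = 1847/2597

1847/2597


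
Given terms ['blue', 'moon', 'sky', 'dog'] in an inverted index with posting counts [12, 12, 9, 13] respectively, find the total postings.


Summing posting list sizes:
'blue': 12 postings
'moon': 12 postings
'sky': 9 postings
'dog': 13 postings
Total = 12 + 12 + 9 + 13 = 46

46


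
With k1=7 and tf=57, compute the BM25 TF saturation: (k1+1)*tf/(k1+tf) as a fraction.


BM25 TF component = (k1+1)*tf / (k1+tf)
k1 = 7, tf = 57
Numerator = (7+1)*57 = 456
Denominator = 7 + 57 = 64
= 456/64 = 57/8

57/8


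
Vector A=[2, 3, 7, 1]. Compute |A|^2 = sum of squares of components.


|A|^2 = sum of squared components
A[0]^2 = 2^2 = 4
A[1]^2 = 3^2 = 9
A[2]^2 = 7^2 = 49
A[3]^2 = 1^2 = 1
Sum = 4 + 9 + 49 + 1 = 63

63


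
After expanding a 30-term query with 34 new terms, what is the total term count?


Original terms: 30
Expansion terms: 34
Total = 30 + 34 = 64

64


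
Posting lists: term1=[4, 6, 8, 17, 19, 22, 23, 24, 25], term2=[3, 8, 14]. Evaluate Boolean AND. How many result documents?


Boolean AND: find intersection of posting lists
term1 docs: [4, 6, 8, 17, 19, 22, 23, 24, 25]
term2 docs: [3, 8, 14]
Intersection: [8]
|intersection| = 1

1


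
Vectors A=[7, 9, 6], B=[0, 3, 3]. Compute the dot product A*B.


Dot product = sum of element-wise products
A[0]*B[0] = 7*0 = 0
A[1]*B[1] = 9*3 = 27
A[2]*B[2] = 6*3 = 18
Sum = 0 + 27 + 18 = 45

45


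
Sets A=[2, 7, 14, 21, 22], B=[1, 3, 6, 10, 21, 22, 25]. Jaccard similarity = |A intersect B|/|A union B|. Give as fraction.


A intersect B = [21, 22]
|A intersect B| = 2
A union B = [1, 2, 3, 6, 7, 10, 14, 21, 22, 25]
|A union B| = 10
Jaccard = 2/10 = 1/5

1/5


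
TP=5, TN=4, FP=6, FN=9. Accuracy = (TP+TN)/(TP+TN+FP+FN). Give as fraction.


Accuracy = (TP + TN) / (TP + TN + FP + FN)
TP + TN = 5 + 4 = 9
Total = 5 + 4 + 6 + 9 = 24
Accuracy = 9 / 24 = 3/8

3/8


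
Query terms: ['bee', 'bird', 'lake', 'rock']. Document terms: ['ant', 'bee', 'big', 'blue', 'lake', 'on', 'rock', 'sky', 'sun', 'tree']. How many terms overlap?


Query terms: ['bee', 'bird', 'lake', 'rock']
Document terms: ['ant', 'bee', 'big', 'blue', 'lake', 'on', 'rock', 'sky', 'sun', 'tree']
Common terms: ['bee', 'lake', 'rock']
Overlap count = 3

3


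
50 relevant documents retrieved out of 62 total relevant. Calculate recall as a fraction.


Recall = retrieved_relevant / total_relevant
= 50 / 62
= 50 / (50 + 12)
= 25/31

25/31


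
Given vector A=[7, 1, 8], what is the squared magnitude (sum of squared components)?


|A|^2 = sum of squared components
A[0]^2 = 7^2 = 49
A[1]^2 = 1^2 = 1
A[2]^2 = 8^2 = 64
Sum = 49 + 1 + 64 = 114

114


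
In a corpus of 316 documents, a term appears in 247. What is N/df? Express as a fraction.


IDF ratio = N / df
= 316 / 247
= 316/247

316/247


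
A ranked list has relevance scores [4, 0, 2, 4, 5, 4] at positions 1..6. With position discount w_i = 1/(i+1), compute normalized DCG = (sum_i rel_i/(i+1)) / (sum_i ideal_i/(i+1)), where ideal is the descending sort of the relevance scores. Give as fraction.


Position discount weights w_i = 1/(i+1) for i=1..6:
Weights = [1/2, 1/3, 1/4, 1/5, 1/6, 1/7]
Actual relevance: [4, 0, 2, 4, 5, 4]
DCG = 4/2 + 0/3 + 2/4 + 4/5 + 5/6 + 4/7 = 494/105
Ideal relevance (sorted desc): [5, 4, 4, 4, 2, 0]
Ideal DCG = 5/2 + 4/3 + 4/4 + 4/5 + 2/6 + 0/7 = 179/30
nDCG = DCG / ideal_DCG = 494/105 / 179/30 = 988/1253

988/1253


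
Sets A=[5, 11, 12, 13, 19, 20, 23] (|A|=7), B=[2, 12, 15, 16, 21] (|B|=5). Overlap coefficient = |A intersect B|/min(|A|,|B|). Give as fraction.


A intersect B = [12]
|A intersect B| = 1
min(|A|, |B|) = min(7, 5) = 5
Overlap = 1 / 5 = 1/5

1/5


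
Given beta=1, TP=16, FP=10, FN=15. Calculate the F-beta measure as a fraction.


P = TP/(TP+FP) = 16/26 = 8/13
R = TP/(TP+FN) = 16/31 = 16/31
beta^2 = 1^2 = 1
(1 + beta^2) = 2
Numerator = (1+beta^2)*P*R = 256/403
Denominator = beta^2*P + R = 8/13 + 16/31 = 456/403
F_beta = 32/57

32/57


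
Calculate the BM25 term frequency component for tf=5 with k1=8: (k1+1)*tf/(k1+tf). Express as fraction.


BM25 TF component = (k1+1)*tf / (k1+tf)
k1 = 8, tf = 5
Numerator = (8+1)*5 = 45
Denominator = 8 + 5 = 13
= 45/13 = 45/13

45/13


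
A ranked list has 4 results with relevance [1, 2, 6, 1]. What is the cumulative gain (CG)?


Cumulative Gain = sum of relevance scores
Position 1: rel=1, running sum=1
Position 2: rel=2, running sum=3
Position 3: rel=6, running sum=9
Position 4: rel=1, running sum=10
CG = 10

10


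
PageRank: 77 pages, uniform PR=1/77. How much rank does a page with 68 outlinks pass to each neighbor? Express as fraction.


Initial PR = 1/77 = 1/77
Outlinks = 68
Contribution per link = PR / outlinks
= 1/77 / 68
= 1/5236

1/5236


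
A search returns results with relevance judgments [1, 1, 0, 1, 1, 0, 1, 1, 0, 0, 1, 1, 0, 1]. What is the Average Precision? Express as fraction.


Computing P@k for each relevant position:
Position 1: relevant, P@1 = 1/1 = 1
Position 2: relevant, P@2 = 2/2 = 1
Position 3: not relevant
Position 4: relevant, P@4 = 3/4 = 3/4
Position 5: relevant, P@5 = 4/5 = 4/5
Position 6: not relevant
Position 7: relevant, P@7 = 5/7 = 5/7
Position 8: relevant, P@8 = 6/8 = 3/4
Position 9: not relevant
Position 10: not relevant
Position 11: relevant, P@11 = 7/11 = 7/11
Position 12: relevant, P@12 = 8/12 = 2/3
Position 13: not relevant
Position 14: relevant, P@14 = 9/14 = 9/14
Sum of P@k = 1 + 1 + 3/4 + 4/5 + 5/7 + 3/4 + 7/11 + 2/3 + 9/14 = 8039/1155
AP = 8039/1155 / 9 = 8039/10395

8039/10395


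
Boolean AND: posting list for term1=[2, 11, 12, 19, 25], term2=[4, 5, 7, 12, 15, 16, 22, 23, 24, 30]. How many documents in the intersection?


Boolean AND: find intersection of posting lists
term1 docs: [2, 11, 12, 19, 25]
term2 docs: [4, 5, 7, 12, 15, 16, 22, 23, 24, 30]
Intersection: [12]
|intersection| = 1

1


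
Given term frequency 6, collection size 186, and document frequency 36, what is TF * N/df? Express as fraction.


TF * (N/df)
= 6 * (186/36)
= 6 * 31/6
= 31

31


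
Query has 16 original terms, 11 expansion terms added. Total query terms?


Original terms: 16
Expansion terms: 11
Total = 16 + 11 = 27

27


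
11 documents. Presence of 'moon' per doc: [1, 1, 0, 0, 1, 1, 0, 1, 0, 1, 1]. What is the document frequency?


Checking each document for 'moon':
Doc 1: present
Doc 2: present
Doc 3: absent
Doc 4: absent
Doc 5: present
Doc 6: present
Doc 7: absent
Doc 8: present
Doc 9: absent
Doc 10: present
Doc 11: present
df = sum of presences = 1 + 1 + 0 + 0 + 1 + 1 + 0 + 1 + 0 + 1 + 1 = 7

7


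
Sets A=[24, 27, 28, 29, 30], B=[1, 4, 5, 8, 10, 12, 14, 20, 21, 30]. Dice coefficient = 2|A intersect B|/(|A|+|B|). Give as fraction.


A intersect B = [30]
|A intersect B| = 1
|A| = 5, |B| = 10
Dice = 2*1 / (5+10)
= 2 / 15 = 2/15

2/15


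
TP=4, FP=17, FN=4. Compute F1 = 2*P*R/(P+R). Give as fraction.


F1 = 2 * P * R / (P + R)
P = TP/(TP+FP) = 4/21 = 4/21
R = TP/(TP+FN) = 4/8 = 1/2
2 * P * R = 2 * 4/21 * 1/2 = 4/21
P + R = 4/21 + 1/2 = 29/42
F1 = 4/21 / 29/42 = 8/29

8/29


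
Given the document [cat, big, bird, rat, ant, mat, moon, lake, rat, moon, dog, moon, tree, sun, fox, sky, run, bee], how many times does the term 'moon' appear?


Document has 18 words
Scanning for 'moon':
Found at positions: [6, 9, 11]
Count = 3

3


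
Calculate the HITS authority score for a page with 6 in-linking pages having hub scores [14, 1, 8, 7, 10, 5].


Authority = sum of hub scores of in-linkers
In-link 1: hub score = 14
In-link 2: hub score = 1
In-link 3: hub score = 8
In-link 4: hub score = 7
In-link 5: hub score = 10
In-link 6: hub score = 5
Authority = 14 + 1 + 8 + 7 + 10 + 5 = 45

45


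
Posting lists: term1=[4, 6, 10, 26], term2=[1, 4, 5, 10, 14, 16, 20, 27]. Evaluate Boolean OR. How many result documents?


Boolean OR: find union of posting lists
term1 docs: [4, 6, 10, 26]
term2 docs: [1, 4, 5, 10, 14, 16, 20, 27]
Union: [1, 4, 5, 6, 10, 14, 16, 20, 26, 27]
|union| = 10

10


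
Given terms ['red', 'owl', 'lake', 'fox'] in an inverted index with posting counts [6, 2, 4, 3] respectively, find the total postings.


Summing posting list sizes:
'red': 6 postings
'owl': 2 postings
'lake': 4 postings
'fox': 3 postings
Total = 6 + 2 + 4 + 3 = 15

15


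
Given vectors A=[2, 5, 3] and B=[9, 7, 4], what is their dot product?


Dot product = sum of element-wise products
A[0]*B[0] = 2*9 = 18
A[1]*B[1] = 5*7 = 35
A[2]*B[2] = 3*4 = 12
Sum = 18 + 35 + 12 = 65

65


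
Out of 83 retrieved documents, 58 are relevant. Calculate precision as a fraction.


Precision = relevant_retrieved / total_retrieved
= 58 / 83
= 58 / (58 + 25)
= 58/83

58/83


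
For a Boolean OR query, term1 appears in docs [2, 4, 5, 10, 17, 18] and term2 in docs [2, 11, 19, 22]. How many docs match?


Boolean OR: find union of posting lists
term1 docs: [2, 4, 5, 10, 17, 18]
term2 docs: [2, 11, 19, 22]
Union: [2, 4, 5, 10, 11, 17, 18, 19, 22]
|union| = 9

9


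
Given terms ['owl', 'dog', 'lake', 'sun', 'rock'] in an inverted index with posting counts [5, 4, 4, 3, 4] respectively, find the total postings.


Summing posting list sizes:
'owl': 5 postings
'dog': 4 postings
'lake': 4 postings
'sun': 3 postings
'rock': 4 postings
Total = 5 + 4 + 4 + 3 + 4 = 20

20


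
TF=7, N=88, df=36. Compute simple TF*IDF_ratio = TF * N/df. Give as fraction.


TF * (N/df)
= 7 * (88/36)
= 7 * 22/9
= 154/9

154/9


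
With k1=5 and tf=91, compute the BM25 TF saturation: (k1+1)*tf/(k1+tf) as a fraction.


BM25 TF component = (k1+1)*tf / (k1+tf)
k1 = 5, tf = 91
Numerator = (5+1)*91 = 546
Denominator = 5 + 91 = 96
= 546/96 = 91/16

91/16


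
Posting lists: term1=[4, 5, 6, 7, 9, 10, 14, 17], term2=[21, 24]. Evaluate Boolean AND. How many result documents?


Boolean AND: find intersection of posting lists
term1 docs: [4, 5, 6, 7, 9, 10, 14, 17]
term2 docs: [21, 24]
Intersection: []
|intersection| = 0

0


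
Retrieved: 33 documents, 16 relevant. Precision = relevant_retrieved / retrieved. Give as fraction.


Precision = relevant_retrieved / total_retrieved
= 16 / 33
= 16 / (16 + 17)
= 16/33

16/33


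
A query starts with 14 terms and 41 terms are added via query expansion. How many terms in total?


Original terms: 14
Expansion terms: 41
Total = 14 + 41 = 55

55


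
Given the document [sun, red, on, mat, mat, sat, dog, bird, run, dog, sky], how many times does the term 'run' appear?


Document has 11 words
Scanning for 'run':
Found at positions: [8]
Count = 1

1


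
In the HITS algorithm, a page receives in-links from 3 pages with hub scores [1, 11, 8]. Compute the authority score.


Authority = sum of hub scores of in-linkers
In-link 1: hub score = 1
In-link 2: hub score = 11
In-link 3: hub score = 8
Authority = 1 + 11 + 8 = 20

20


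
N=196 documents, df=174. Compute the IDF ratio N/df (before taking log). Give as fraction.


IDF ratio = N / df
= 196 / 174
= 98/87

98/87


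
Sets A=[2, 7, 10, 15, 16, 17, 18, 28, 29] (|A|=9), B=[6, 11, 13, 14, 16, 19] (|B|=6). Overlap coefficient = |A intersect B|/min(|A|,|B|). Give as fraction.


A intersect B = [16]
|A intersect B| = 1
min(|A|, |B|) = min(9, 6) = 6
Overlap = 1 / 6 = 1/6

1/6


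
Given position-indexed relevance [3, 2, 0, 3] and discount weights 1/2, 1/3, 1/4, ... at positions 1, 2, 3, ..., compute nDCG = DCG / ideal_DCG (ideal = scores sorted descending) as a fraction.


Position discount weights w_i = 1/(i+1) for i=1..4:
Weights = [1/2, 1/3, 1/4, 1/5]
Actual relevance: [3, 2, 0, 3]
DCG = 3/2 + 2/3 + 0/4 + 3/5 = 83/30
Ideal relevance (sorted desc): [3, 3, 2, 0]
Ideal DCG = 3/2 + 3/3 + 2/4 + 0/5 = 3
nDCG = DCG / ideal_DCG = 83/30 / 3 = 83/90

83/90


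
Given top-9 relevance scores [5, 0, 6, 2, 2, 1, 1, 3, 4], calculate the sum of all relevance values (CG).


Cumulative Gain = sum of relevance scores
Position 1: rel=5, running sum=5
Position 2: rel=0, running sum=5
Position 3: rel=6, running sum=11
Position 4: rel=2, running sum=13
Position 5: rel=2, running sum=15
Position 6: rel=1, running sum=16
Position 7: rel=1, running sum=17
Position 8: rel=3, running sum=20
Position 9: rel=4, running sum=24
CG = 24

24


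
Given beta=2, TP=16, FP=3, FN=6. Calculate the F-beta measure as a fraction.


P = TP/(TP+FP) = 16/19 = 16/19
R = TP/(TP+FN) = 16/22 = 8/11
beta^2 = 2^2 = 4
(1 + beta^2) = 5
Numerator = (1+beta^2)*P*R = 640/209
Denominator = beta^2*P + R = 64/19 + 8/11 = 856/209
F_beta = 80/107

80/107


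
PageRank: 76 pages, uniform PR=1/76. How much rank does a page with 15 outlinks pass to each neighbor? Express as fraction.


Initial PR = 1/76 = 1/76
Outlinks = 15
Contribution per link = PR / outlinks
= 1/76 / 15
= 1/1140

1/1140


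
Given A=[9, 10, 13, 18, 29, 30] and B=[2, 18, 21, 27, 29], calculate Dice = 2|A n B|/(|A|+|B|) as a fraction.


A intersect B = [18, 29]
|A intersect B| = 2
|A| = 6, |B| = 5
Dice = 2*2 / (6+5)
= 4 / 11 = 4/11

4/11


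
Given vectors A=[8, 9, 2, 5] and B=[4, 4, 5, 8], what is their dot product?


Dot product = sum of element-wise products
A[0]*B[0] = 8*4 = 32
A[1]*B[1] = 9*4 = 36
A[2]*B[2] = 2*5 = 10
A[3]*B[3] = 5*8 = 40
Sum = 32 + 36 + 10 + 40 = 118

118


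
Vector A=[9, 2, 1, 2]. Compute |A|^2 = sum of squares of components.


|A|^2 = sum of squared components
A[0]^2 = 9^2 = 81
A[1]^2 = 2^2 = 4
A[2]^2 = 1^2 = 1
A[3]^2 = 2^2 = 4
Sum = 81 + 4 + 1 + 4 = 90

90


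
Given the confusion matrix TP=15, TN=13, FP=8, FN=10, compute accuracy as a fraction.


Accuracy = (TP + TN) / (TP + TN + FP + FN)
TP + TN = 15 + 13 = 28
Total = 15 + 13 + 8 + 10 = 46
Accuracy = 28 / 46 = 14/23

14/23


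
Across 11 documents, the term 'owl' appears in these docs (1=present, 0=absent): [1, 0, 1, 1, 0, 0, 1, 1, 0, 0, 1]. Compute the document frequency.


Checking each document for 'owl':
Doc 1: present
Doc 2: absent
Doc 3: present
Doc 4: present
Doc 5: absent
Doc 6: absent
Doc 7: present
Doc 8: present
Doc 9: absent
Doc 10: absent
Doc 11: present
df = sum of presences = 1 + 0 + 1 + 1 + 0 + 0 + 1 + 1 + 0 + 0 + 1 = 6

6


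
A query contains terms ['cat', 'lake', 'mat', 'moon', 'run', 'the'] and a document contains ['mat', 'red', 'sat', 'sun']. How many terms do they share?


Query terms: ['cat', 'lake', 'mat', 'moon', 'run', 'the']
Document terms: ['mat', 'red', 'sat', 'sun']
Common terms: ['mat']
Overlap count = 1

1


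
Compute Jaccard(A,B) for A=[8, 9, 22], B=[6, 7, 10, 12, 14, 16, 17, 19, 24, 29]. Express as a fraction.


A intersect B = []
|A intersect B| = 0
A union B = [6, 7, 8, 9, 10, 12, 14, 16, 17, 19, 22, 24, 29]
|A union B| = 13
Jaccard = 0/13 = 0

0


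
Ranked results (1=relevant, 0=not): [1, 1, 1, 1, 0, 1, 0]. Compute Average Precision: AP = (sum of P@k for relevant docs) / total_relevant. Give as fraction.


Computing P@k for each relevant position:
Position 1: relevant, P@1 = 1/1 = 1
Position 2: relevant, P@2 = 2/2 = 1
Position 3: relevant, P@3 = 3/3 = 1
Position 4: relevant, P@4 = 4/4 = 1
Position 5: not relevant
Position 6: relevant, P@6 = 5/6 = 5/6
Position 7: not relevant
Sum of P@k = 1 + 1 + 1 + 1 + 5/6 = 29/6
AP = 29/6 / 5 = 29/30

29/30


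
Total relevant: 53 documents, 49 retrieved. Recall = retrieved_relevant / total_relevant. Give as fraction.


Recall = retrieved_relevant / total_relevant
= 49 / 53
= 49 / (49 + 4)
= 49/53

49/53


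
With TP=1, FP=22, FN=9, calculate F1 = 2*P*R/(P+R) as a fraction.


F1 = 2 * P * R / (P + R)
P = TP/(TP+FP) = 1/23 = 1/23
R = TP/(TP+FN) = 1/10 = 1/10
2 * P * R = 2 * 1/23 * 1/10 = 1/115
P + R = 1/23 + 1/10 = 33/230
F1 = 1/115 / 33/230 = 2/33

2/33


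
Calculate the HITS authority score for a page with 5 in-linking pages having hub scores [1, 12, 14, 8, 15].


Authority = sum of hub scores of in-linkers
In-link 1: hub score = 1
In-link 2: hub score = 12
In-link 3: hub score = 14
In-link 4: hub score = 8
In-link 5: hub score = 15
Authority = 1 + 12 + 14 + 8 + 15 = 50

50


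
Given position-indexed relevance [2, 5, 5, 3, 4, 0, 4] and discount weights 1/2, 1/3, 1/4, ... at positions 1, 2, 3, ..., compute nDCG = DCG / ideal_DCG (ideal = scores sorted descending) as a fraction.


Position discount weights w_i = 1/(i+1) for i=1..7:
Weights = [1/2, 1/3, 1/4, 1/5, 1/6, 1/7, 1/8]
Actual relevance: [2, 5, 5, 3, 4, 0, 4]
DCG = 2/2 + 5/3 + 5/4 + 3/5 + 4/6 + 0/7 + 4/8 = 341/60
Ideal relevance (sorted desc): [5, 5, 4, 4, 3, 2, 0]
Ideal DCG = 5/2 + 5/3 + 4/4 + 4/5 + 3/6 + 2/7 + 0/8 = 709/105
nDCG = DCG / ideal_DCG = 341/60 / 709/105 = 2387/2836

2387/2836
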